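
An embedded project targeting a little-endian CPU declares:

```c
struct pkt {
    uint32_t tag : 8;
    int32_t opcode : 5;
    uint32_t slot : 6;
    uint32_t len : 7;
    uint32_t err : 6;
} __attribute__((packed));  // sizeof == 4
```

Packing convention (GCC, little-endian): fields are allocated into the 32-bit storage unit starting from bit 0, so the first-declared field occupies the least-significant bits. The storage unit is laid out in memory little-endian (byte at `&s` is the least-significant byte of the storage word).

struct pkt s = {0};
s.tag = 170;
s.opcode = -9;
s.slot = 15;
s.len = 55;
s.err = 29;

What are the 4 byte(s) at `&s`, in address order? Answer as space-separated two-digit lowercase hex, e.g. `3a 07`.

aa f7 b9 75

tag:8 = 170 → 0xaa << 0 → word 0x000000aa
opcode:5 = -9 → 0x17 << 8 → word 0x000017aa
slot:6 = 15 → 0xf << 13 → word 0x0001f7aa
len:7 = 55 → 0x37 << 19 → word 0x01b9f7aa
err:6 = 29 → 0x1d << 26 → word 0x75b9f7aa
word = 0x75b9f7aa → little-endian bytes:
  [0]=0xaa  [1]=0xf7  [2]=0xb9  [3]=0x75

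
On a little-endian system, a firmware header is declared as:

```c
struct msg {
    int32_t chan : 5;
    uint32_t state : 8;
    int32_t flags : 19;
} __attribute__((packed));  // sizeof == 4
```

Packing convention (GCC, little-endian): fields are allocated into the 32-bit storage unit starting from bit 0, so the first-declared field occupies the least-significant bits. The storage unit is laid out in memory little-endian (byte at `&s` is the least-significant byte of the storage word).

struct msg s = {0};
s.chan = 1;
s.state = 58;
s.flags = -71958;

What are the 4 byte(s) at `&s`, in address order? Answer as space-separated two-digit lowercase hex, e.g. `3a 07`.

41 47 dd dc

[0+:5] chan=1 & 0x1f = 0x1; word=0x00000001
[5+:8] state=58 & 0xff = 0x3a; word=0x00000741
[13+:19] flags=-71958 & 0x7ffff = 0x6e6ea; word=0xdcdd4741
word = 0xdcdd4741 → little-endian bytes:
  [0]=0x41  [1]=0x47  [2]=0xdd  [3]=0xdc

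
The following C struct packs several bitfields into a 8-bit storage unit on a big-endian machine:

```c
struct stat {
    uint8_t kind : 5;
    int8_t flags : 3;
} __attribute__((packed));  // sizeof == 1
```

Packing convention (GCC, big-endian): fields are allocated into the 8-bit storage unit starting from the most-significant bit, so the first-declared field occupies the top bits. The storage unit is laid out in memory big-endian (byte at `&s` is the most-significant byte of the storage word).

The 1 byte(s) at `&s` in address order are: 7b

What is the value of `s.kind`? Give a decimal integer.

15

[0]=0x7b (big-endian) → word 0x7b
kind [3+:5] = (word>>3) & 0x1f = 15  ←
flags [0+:3] = (word>>0) & 0x7 = 3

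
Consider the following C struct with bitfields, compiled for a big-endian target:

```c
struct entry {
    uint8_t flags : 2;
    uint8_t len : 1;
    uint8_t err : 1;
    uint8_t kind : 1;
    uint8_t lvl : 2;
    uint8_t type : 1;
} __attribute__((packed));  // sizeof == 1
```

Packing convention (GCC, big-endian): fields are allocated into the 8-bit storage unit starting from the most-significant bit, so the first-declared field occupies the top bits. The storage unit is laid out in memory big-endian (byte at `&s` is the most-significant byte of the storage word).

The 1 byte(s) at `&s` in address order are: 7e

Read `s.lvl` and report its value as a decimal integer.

3

[0]=0x7e (big-endian) → word 0x7e
flags:2 @ bit 6 → (0x7e>>6)&0x3 = 0x1
len:1 @ bit 5 → (0x7e>>5)&0x1 = 0x1
err:1 @ bit 4 → (0x7e>>4)&0x1 = 0x1
kind:1 @ bit 3 → (0x7e>>3)&0x1 = 0x1
lvl:2 @ bit 1 → (0x7e>>1)&0x3 = 0x3  ←
type:1 @ bit 0 → (0x7e>>0)&0x1 = 0x0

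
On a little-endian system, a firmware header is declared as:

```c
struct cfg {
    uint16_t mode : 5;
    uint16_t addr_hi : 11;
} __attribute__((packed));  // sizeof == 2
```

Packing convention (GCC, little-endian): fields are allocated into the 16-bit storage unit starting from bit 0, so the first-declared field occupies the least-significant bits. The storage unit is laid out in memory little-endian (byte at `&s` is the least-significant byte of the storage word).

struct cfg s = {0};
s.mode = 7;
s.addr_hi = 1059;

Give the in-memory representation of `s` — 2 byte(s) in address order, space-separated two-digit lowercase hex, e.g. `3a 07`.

mode:5 = 7 → 0x7 << 0 → word 0x0007
addr_hi:11 = 1059 → 0x423 << 5 → word 0x8467
word = 0x8467 → little-endian bytes:
  [0]=0x67  [1]=0x84

67 84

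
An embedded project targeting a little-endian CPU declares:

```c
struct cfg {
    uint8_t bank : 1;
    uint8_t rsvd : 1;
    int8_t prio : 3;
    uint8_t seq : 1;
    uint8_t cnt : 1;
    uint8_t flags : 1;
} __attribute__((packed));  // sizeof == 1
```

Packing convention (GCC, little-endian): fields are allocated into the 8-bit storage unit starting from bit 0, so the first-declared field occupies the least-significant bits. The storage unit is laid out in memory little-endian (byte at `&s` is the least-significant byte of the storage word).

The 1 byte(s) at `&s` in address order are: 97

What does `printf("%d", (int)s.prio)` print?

-3

[0]=0x97 (little-endian) → word 0x97
bank:1 @ bit 0 → (0x97>>0)&0x1 = 0x1
rsvd:1 @ bit 1 → (0x97>>1)&0x1 = 0x1
prio:3 @ bit 2 → (0x97>>2)&0x7 = 0x5  ←
seq:1 @ bit 5 → (0x97>>5)&0x1 = 0x0
cnt:1 @ bit 6 → (0x97>>6)&0x1 = 0x0
flags:1 @ bit 7 → (0x97>>7)&0x1 = 0x1
prio signed 3b, MSB=1: 5 - 8 = -3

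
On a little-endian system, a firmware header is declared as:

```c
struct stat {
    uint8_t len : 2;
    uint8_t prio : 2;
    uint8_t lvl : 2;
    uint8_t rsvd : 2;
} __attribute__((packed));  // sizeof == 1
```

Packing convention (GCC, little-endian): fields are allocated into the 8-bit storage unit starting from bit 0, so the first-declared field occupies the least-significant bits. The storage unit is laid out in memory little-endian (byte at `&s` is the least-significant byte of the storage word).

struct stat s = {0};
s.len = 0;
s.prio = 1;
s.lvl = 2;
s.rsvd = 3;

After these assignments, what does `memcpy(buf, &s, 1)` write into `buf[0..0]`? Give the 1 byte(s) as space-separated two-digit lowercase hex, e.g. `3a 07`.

[0+:2] len=0 & 0x3 = 0x0; word=0x00
[2+:2] prio=1 & 0x3 = 0x1; word=0x04
[4+:2] lvl=2 & 0x3 = 0x2; word=0x24
[6+:2] rsvd=3 & 0x3 = 0x3; word=0xe4
word = 0xe4 → little-endian bytes:
  [0]=0xe4

e4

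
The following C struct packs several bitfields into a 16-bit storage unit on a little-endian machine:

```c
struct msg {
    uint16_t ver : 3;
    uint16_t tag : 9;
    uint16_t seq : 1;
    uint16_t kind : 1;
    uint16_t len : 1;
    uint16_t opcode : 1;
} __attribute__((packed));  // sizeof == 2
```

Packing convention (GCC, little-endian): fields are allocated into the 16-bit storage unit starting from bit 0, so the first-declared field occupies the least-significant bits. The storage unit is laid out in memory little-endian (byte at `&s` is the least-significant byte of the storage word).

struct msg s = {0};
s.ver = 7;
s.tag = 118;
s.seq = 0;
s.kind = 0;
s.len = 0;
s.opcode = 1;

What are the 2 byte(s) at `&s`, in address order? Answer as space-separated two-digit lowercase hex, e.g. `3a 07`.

b7 83

ver:3 = 7 → 0x7 << 0 → word 0x0007
tag:9 = 118 → 0x76 << 3 → word 0x03b7
seq:1 = 0 → 0x0 << 12 → word 0x03b7
kind:1 = 0 → 0x0 << 13 → word 0x03b7
len:1 = 0 → 0x0 << 14 → word 0x03b7
opcode:1 = 1 → 0x1 << 15 → word 0x83b7
word = 0x83b7 → little-endian bytes:
  [0]=0xb7  [1]=0x83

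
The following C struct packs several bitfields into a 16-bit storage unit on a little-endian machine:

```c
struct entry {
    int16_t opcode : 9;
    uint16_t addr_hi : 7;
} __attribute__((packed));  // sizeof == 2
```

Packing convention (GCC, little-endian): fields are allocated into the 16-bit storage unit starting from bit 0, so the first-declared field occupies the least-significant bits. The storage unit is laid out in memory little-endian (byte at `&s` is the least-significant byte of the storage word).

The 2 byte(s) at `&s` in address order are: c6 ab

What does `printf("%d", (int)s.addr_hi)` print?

[0]=0xc6 [1]=0xab (little-endian) → word 0xabc6
opcode [0+:9] = (word>>0) & 0x1ff = 454
addr_hi [9+:7] = (word>>9) & 0x7f = 85  ←

85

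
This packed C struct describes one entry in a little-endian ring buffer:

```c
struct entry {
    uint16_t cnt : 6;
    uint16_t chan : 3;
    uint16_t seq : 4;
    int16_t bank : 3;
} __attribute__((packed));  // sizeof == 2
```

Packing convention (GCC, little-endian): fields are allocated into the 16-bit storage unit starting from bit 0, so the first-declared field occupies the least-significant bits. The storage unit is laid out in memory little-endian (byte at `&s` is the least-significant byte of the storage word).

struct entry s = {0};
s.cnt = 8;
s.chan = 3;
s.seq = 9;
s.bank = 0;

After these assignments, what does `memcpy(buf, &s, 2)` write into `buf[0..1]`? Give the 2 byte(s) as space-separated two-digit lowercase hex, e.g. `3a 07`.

cnt:6 = 8 → 0x8 << 0 → word 0x0008
chan:3 = 3 → 0x3 << 6 → word 0x00c8
seq:4 = 9 → 0x9 << 9 → word 0x12c8
bank:3 = 0 → 0x0 << 13 → word 0x12c8
word = 0x12c8 → little-endian bytes:
  [0]=0xc8  [1]=0x12

c8 12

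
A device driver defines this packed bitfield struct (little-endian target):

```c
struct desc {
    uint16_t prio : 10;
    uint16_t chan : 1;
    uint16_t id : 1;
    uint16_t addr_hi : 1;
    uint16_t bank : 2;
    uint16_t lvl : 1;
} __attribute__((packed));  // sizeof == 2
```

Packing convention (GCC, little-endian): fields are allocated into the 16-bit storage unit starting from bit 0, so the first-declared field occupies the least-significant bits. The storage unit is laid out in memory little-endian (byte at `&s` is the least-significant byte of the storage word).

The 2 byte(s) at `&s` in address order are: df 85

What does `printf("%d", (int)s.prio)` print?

479

[0]=0xdf [1]=0x85 (little-endian) → word 0x85df
prio [0+:10] = (word>>0) & 0x3ff = 479  ←
chan [10+:1] = (word>>10) & 0x1 = 1
id [11+:1] = (word>>11) & 0x1 = 0
addr_hi [12+:1] = (word>>12) & 0x1 = 0
bank [13+:2] = (word>>13) & 0x3 = 0
lvl [15+:1] = (word>>15) & 0x1 = 1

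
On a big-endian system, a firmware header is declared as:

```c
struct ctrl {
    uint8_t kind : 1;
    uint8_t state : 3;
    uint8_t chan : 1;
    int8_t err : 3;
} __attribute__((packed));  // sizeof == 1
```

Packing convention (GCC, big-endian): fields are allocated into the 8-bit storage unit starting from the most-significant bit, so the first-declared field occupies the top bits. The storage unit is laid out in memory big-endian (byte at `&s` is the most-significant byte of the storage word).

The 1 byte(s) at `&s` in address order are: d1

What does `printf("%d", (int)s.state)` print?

5

[0]=0xd1 (big-endian) → word 0xd1
kind [7+:1] = (word>>7) & 0x1 = 1
state [4+:3] = (word>>4) & 0x7 = 5  ←
chan [3+:1] = (word>>3) & 0x1 = 0
err [0+:3] = (word>>0) & 0x7 = 1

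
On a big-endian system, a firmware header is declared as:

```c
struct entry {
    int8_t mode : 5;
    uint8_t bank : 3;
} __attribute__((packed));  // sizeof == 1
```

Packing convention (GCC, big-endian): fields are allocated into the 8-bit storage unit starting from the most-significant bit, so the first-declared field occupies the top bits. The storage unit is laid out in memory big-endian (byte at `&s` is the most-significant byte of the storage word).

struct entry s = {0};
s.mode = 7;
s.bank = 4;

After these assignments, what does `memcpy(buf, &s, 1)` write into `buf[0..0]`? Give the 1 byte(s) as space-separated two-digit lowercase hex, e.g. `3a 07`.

3c

[3+:5] mode=7 & 0x1f = 0x7; word=0x38
[0+:3] bank=4 & 0x7 = 0x4; word=0x3c
word = 0x3c → big-endian bytes:
  [0]=0x3c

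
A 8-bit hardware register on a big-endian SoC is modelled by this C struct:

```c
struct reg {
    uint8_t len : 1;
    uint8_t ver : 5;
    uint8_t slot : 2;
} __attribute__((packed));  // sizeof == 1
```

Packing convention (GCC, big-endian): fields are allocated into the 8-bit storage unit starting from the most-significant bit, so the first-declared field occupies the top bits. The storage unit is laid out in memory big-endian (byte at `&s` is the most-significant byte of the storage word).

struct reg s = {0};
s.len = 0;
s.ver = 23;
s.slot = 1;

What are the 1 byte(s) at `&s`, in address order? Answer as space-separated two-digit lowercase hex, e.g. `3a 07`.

[7+:1] len=0 & 0x1 = 0x0; word=0x00
[2+:5] ver=23 & 0x1f = 0x17; word=0x5c
[0+:2] slot=1 & 0x3 = 0x1; word=0x5d
word = 0x5d → big-endian bytes:
  [0]=0x5d

5d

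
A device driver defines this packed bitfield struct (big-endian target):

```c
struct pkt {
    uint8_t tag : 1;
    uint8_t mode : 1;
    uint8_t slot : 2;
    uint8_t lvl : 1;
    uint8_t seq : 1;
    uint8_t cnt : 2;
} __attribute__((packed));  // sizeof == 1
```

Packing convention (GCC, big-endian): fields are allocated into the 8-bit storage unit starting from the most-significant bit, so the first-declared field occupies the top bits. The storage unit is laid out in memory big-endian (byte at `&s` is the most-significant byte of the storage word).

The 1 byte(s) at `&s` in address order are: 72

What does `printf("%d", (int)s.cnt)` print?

[0]=0x72 (big-endian) → word 0x72
tag [7+:1] = (word>>7) & 0x1 = 0
mode [6+:1] = (word>>6) & 0x1 = 1
slot [4+:2] = (word>>4) & 0x3 = 3
lvl [3+:1] = (word>>3) & 0x1 = 0
seq [2+:1] = (word>>2) & 0x1 = 0
cnt [0+:2] = (word>>0) & 0x3 = 2  ←

2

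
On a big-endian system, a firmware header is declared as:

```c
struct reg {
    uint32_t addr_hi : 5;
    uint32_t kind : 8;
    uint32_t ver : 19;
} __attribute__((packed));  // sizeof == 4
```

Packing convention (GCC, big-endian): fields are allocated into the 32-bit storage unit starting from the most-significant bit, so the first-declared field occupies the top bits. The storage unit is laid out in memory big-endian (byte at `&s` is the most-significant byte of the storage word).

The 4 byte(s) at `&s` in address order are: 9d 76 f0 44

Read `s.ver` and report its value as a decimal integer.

454724

[0]=0x9d [1]=0x76 [2]=0xf0 [3]=0x44 (big-endian) → word 0x9d76f044
addr_hi:5 @ bit 27 → (0x9d76f044>>27)&0x1f = 0x13
kind:8 @ bit 19 → (0x9d76f044>>19)&0xff = 0xae
ver:19 @ bit 0 → (0x9d76f044>>0)&0x7ffff = 0x6f044  ←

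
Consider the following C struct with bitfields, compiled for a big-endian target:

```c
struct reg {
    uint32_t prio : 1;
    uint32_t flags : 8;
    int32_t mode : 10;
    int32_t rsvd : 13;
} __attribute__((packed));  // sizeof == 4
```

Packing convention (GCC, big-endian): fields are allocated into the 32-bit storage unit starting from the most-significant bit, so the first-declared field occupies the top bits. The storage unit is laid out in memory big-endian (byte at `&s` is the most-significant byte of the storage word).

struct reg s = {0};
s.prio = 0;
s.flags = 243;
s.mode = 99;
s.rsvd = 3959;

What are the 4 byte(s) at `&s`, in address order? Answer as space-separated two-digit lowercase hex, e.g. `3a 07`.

79 8c 6f 77

prio:1 = 0 → 0x0 << 31 → word 0x00000000
flags:8 = 243 → 0xf3 << 23 → word 0x79800000
mode:10 = 99 → 0x63 << 13 → word 0x798c6000
rsvd:13 = 3959 → 0xf77 << 0 → word 0x798c6f77
word = 0x798c6f77 → big-endian bytes:
  [0]=0x79  [1]=0x8c  [2]=0x6f  [3]=0x77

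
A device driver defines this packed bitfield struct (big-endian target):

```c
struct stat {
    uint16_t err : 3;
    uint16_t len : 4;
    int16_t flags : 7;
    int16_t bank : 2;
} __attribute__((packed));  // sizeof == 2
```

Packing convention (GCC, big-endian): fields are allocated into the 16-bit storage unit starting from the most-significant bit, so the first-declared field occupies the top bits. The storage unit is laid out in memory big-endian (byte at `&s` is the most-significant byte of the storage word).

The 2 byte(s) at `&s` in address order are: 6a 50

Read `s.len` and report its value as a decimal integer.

5

[0]=0x6a [1]=0x50 (big-endian) → word 0x6a50
err [13+:3] = (word>>13) & 0x7 = 3
len [9+:4] = (word>>9) & 0xf = 5  ←
flags [2+:7] = (word>>2) & 0x7f = 20
bank [0+:2] = (word>>0) & 0x3 = 0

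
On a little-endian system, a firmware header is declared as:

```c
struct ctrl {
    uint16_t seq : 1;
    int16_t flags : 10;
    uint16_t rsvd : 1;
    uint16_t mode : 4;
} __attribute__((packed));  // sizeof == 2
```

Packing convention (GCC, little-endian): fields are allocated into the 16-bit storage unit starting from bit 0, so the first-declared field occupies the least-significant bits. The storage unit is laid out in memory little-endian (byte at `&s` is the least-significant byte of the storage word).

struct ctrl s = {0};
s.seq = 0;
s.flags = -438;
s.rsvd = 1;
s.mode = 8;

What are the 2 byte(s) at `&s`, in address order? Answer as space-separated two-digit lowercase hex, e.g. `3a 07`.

94 8c

seq (1b) val=0 bits=0x0 at bit 0: 0x0000
flags (10b) val=-438 bits=0x24a at bit 1: 0x0494
rsvd (1b) val=1 bits=0x1 at bit 11: 0x0c94
mode (4b) val=8 bits=0x8 at bit 12: 0x8c94
word = 0x8c94 → little-endian bytes:
  [0]=0x94  [1]=0x8c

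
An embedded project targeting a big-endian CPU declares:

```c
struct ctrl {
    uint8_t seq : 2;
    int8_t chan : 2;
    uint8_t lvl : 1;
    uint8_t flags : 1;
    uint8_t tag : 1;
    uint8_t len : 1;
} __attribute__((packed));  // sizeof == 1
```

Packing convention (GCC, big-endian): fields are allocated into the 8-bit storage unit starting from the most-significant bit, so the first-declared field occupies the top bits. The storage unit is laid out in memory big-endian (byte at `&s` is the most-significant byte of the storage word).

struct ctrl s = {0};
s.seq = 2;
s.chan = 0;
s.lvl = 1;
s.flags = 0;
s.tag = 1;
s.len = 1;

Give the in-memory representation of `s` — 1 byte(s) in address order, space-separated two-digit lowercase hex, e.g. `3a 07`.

8b

seq:2 = 2 → 0x2 << 6 → word 0x80
chan:2 = 0 → 0x0 << 4 → word 0x80
lvl:1 = 1 → 0x1 << 3 → word 0x88
flags:1 = 0 → 0x0 << 2 → word 0x88
tag:1 = 1 → 0x1 << 1 → word 0x8a
len:1 = 1 → 0x1 << 0 → word 0x8b
word = 0x8b → big-endian bytes:
  [0]=0x8b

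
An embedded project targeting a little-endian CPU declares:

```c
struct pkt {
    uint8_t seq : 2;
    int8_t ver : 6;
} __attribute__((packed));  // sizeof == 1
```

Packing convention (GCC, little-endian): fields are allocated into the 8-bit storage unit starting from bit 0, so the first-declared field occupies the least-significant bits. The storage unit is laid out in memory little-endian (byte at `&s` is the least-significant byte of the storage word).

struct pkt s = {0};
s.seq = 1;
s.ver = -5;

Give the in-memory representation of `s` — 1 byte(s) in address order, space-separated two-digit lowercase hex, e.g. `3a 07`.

seq:2 = 1 → 0x1 << 0 → word 0x01
ver:6 = -5 → 0x3b << 2 → word 0xed
word = 0xed → little-endian bytes:
  [0]=0xed

ed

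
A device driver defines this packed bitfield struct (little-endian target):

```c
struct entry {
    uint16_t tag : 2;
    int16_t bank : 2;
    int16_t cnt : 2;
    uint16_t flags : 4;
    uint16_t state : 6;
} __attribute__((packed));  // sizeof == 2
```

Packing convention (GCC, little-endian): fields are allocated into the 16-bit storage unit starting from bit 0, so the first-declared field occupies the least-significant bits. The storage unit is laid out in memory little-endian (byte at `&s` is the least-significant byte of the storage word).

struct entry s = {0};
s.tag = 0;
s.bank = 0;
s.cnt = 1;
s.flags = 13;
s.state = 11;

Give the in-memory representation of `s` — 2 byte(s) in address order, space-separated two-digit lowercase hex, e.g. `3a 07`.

50 2f

tag:2 = 0 → 0x0 << 0 → word 0x0000
bank:2 = 0 → 0x0 << 2 → word 0x0000
cnt:2 = 1 → 0x1 << 4 → word 0x0010
flags:4 = 13 → 0xd << 6 → word 0x0350
state:6 = 11 → 0xb << 10 → word 0x2f50
word = 0x2f50 → little-endian bytes:
  [0]=0x50  [1]=0x2f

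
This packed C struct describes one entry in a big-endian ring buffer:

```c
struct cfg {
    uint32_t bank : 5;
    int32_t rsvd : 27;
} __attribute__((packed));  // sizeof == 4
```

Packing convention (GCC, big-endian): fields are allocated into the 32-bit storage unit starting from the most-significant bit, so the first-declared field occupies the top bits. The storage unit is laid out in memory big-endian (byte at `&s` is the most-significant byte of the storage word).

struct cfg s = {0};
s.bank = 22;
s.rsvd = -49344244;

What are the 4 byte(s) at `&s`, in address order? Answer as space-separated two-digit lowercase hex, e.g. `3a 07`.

bank (5b) val=22 bits=0x16 at bit 27: 0xb0000000
rsvd (27b) val=-49344244 bits=0x50f110c at bit 0: 0xb50f110c
word = 0xb50f110c → big-endian bytes:
  [0]=0xb5  [1]=0x0f  [2]=0x11  [3]=0x0c

b5 0f 11 0c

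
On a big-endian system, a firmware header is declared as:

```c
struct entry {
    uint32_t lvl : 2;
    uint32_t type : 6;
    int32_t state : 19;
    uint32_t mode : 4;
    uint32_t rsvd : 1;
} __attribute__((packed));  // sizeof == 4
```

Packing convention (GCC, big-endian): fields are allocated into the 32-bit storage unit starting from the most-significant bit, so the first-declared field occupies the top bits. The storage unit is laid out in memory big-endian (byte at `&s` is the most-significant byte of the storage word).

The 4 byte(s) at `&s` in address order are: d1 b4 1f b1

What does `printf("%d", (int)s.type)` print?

[0]=0xd1 [1]=0xb4 [2]=0x1f [3]=0xb1 (big-endian) → word 0xd1b41fb1
lvl:2 @ bit 30 → (0xd1b41fb1>>30)&0x3 = 0x3
type:6 @ bit 24 → (0xd1b41fb1>>24)&0x3f = 0x11  ←
state:19 @ bit 5 → (0xd1b41fb1>>5)&0x7ffff = 0x5a0fd
mode:4 @ bit 1 → (0xd1b41fb1>>1)&0xf = 0x8
rsvd:1 @ bit 0 → (0xd1b41fb1>>0)&0x1 = 0x1

17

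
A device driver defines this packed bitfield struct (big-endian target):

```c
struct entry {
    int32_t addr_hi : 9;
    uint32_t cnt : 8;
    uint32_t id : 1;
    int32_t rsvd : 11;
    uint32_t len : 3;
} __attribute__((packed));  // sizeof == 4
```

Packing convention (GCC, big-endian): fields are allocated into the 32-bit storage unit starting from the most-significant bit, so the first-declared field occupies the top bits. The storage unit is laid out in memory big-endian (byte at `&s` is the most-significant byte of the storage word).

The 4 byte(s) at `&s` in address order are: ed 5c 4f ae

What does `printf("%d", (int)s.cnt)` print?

184

[0]=0xed [1]=0x5c [2]=0x4f [3]=0xae (big-endian) → word 0xed5c4fae
addr_hi [23+:9] = (word>>23) & 0x1ff = 474
cnt [15+:8] = (word>>15) & 0xff = 184  ←
id [14+:1] = (word>>14) & 0x1 = 1
rsvd [3+:11] = (word>>3) & 0x7ff = 501
len [0+:3] = (word>>0) & 0x7 = 6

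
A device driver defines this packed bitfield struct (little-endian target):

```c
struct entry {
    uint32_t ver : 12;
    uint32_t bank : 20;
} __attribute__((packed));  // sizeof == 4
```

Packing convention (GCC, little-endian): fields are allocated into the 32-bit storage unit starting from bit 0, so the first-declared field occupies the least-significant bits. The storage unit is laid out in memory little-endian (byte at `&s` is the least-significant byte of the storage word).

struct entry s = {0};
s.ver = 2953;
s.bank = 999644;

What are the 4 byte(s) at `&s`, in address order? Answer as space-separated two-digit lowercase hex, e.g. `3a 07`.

[0+:12] ver=2953 & 0xfff = 0xb89; word=0x00000b89
[12+:20] bank=999644 & 0xfffff = 0xf40dc; word=0xf40dcb89
word = 0xf40dcb89 → little-endian bytes:
  [0]=0x89  [1]=0xcb  [2]=0x0d  [3]=0xf4

89 cb 0d f4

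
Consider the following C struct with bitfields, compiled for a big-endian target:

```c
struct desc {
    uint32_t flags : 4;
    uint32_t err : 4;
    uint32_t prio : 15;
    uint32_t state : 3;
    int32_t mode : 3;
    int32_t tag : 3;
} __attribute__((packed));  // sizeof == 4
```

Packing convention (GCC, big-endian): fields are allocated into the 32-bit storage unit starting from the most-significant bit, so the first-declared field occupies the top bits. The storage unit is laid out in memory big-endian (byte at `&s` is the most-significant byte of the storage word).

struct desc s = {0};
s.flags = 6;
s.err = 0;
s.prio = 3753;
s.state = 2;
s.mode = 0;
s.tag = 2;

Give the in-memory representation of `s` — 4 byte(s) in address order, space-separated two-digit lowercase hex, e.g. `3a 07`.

60 1d 52 82

flags (4b) val=6 bits=0x6 at bit 28: 0x60000000
err (4b) val=0 bits=0x0 at bit 24: 0x60000000
prio (15b) val=3753 bits=0xea9 at bit 9: 0x601d5200
state (3b) val=2 bits=0x2 at bit 6: 0x601d5280
mode (3b) val=0 bits=0x0 at bit 3: 0x601d5280
tag (3b) val=2 bits=0x2 at bit 0: 0x601d5282
word = 0x601d5282 → big-endian bytes:
  [0]=0x60  [1]=0x1d  [2]=0x52  [3]=0x82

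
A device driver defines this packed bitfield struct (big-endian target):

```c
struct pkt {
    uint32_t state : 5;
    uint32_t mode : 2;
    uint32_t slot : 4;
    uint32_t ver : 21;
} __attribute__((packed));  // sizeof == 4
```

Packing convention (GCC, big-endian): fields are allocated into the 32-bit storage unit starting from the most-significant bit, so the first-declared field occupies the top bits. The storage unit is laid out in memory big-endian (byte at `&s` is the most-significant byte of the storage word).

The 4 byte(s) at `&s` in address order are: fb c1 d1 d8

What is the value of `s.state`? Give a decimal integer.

31

[0]=0xfb [1]=0xc1 [2]=0xd1 [3]=0xd8 (big-endian) → word 0xfbc1d1d8
state:5 @ bit 27 → (0xfbc1d1d8>>27)&0x1f = 0x1f  ←
mode:2 @ bit 25 → (0xfbc1d1d8>>25)&0x3 = 0x1
slot:4 @ bit 21 → (0xfbc1d1d8>>21)&0xf = 0xe
ver:21 @ bit 0 → (0xfbc1d1d8>>0)&0x1fffff = 0x1d1d8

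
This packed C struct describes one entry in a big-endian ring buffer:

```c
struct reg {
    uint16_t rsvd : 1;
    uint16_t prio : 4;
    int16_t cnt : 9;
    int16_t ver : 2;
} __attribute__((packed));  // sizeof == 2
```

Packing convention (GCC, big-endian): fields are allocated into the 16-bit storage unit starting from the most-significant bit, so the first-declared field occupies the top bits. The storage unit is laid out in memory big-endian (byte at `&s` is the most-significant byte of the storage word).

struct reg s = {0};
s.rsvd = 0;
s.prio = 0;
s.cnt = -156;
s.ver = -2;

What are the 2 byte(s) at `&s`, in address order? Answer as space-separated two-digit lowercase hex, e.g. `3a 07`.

rsvd (1b) val=0 bits=0x0 at bit 15: 0x0000
prio (4b) val=0 bits=0x0 at bit 11: 0x0000
cnt (9b) val=-156 bits=0x164 at bit 2: 0x0590
ver (2b) val=-2 bits=0x2 at bit 0: 0x0592
word = 0x0592 → big-endian bytes:
  [0]=0x05  [1]=0x92

05 92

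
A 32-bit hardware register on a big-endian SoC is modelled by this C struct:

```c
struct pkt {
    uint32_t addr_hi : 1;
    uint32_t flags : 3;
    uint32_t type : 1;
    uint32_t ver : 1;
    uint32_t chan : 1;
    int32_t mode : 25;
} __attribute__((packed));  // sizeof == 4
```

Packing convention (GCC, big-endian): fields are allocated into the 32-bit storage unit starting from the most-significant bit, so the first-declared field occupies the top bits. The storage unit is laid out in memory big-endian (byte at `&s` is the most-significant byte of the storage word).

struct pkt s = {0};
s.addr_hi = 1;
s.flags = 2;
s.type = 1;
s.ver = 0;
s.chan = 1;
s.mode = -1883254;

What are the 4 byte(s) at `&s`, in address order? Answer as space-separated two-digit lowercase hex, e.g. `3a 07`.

ab e3 43 8a

addr_hi:1 = 1 → 0x1 << 31 → word 0x80000000
flags:3 = 2 → 0x2 << 28 → word 0xa0000000
type:1 = 1 → 0x1 << 27 → word 0xa8000000
ver:1 = 0 → 0x0 << 26 → word 0xa8000000
chan:1 = 1 → 0x1 << 25 → word 0xaa000000
mode:25 = -1883254 → 0x1e3438a << 0 → word 0xabe3438a
word = 0xabe3438a → big-endian bytes:
  [0]=0xab  [1]=0xe3  [2]=0x43  [3]=0x8a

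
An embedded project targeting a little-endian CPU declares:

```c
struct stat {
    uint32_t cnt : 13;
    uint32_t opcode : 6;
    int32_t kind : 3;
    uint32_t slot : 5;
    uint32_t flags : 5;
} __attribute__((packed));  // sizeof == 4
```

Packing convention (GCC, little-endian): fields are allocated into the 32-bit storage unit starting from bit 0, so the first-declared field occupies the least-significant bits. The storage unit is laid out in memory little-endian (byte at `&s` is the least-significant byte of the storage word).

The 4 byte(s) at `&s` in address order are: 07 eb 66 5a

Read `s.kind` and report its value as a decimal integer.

-4

[0]=0x07 [1]=0xeb [2]=0x66 [3]=0x5a (little-endian) → word 0x5a66eb07
cnt:13 @ bit 0 → (0x5a66eb07>>0)&0x1fff = 0xb07
opcode:6 @ bit 13 → (0x5a66eb07>>13)&0x3f = 0x37
kind:3 @ bit 19 → (0x5a66eb07>>19)&0x7 = 0x4  ←
slot:5 @ bit 22 → (0x5a66eb07>>22)&0x1f = 0x9
flags:5 @ bit 27 → (0x5a66eb07>>27)&0x1f = 0xb
kind signed 3b, MSB=1: 4 - 8 = -4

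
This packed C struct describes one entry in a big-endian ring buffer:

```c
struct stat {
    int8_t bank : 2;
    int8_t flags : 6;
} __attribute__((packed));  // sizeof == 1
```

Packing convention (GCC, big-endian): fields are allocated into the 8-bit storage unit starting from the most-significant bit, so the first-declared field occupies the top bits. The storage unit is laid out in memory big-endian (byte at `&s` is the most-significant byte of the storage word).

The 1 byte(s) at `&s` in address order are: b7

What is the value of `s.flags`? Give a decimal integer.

[0]=0xb7 (big-endian) → word 0xb7
bank [6+:2] = (word>>6) & 0x3 = 2
flags [0+:6] = (word>>0) & 0x3f = 55  ←
flags signed 6b, MSB=1: 55 - 64 = -9

-9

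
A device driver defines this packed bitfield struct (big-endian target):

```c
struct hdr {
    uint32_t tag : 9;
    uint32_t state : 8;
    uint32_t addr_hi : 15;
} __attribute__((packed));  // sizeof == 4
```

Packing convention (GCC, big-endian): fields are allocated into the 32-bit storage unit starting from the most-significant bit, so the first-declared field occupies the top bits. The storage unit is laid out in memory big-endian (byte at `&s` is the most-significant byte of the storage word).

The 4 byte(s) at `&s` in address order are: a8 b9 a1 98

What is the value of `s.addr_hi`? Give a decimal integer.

[0]=0xa8 [1]=0xb9 [2]=0xa1 [3]=0x98 (big-endian) → word 0xa8b9a198
tag [23+:9] = (word>>23) & 0x1ff = 337
state [15+:8] = (word>>15) & 0xff = 115
addr_hi [0+:15] = (word>>0) & 0x7fff = 8600  ←

8600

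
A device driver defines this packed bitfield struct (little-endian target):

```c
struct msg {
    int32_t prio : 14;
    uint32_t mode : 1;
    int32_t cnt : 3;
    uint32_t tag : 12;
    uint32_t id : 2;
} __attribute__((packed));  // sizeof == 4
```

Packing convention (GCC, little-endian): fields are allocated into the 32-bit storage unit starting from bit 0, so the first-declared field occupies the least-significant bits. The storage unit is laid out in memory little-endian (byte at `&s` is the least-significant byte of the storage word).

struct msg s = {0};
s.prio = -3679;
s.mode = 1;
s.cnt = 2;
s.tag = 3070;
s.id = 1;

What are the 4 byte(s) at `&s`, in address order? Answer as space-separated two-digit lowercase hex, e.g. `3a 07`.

prio (14b) val=-3679 bits=0x31a1 at bit 0: 0x000031a1
mode (1b) val=1 bits=0x1 at bit 14: 0x000071a1
cnt (3b) val=2 bits=0x2 at bit 15: 0x000171a1
tag (12b) val=3070 bits=0xbfe at bit 18: 0x2ff971a1
id (2b) val=1 bits=0x1 at bit 30: 0x6ff971a1
word = 0x6ff971a1 → little-endian bytes:
  [0]=0xa1  [1]=0x71  [2]=0xf9  [3]=0x6f

a1 71 f9 6f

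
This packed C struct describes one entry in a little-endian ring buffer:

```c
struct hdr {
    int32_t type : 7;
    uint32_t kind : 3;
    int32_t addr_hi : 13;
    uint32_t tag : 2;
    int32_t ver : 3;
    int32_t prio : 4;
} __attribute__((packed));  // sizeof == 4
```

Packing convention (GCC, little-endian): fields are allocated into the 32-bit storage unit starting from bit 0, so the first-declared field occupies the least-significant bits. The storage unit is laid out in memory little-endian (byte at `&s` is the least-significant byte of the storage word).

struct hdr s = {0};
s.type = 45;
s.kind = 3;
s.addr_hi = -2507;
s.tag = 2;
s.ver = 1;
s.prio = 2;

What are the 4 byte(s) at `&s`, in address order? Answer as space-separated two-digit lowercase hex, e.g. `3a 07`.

ad d5 58 23

type (7b) val=45 bits=0x2d at bit 0: 0x0000002d
kind (3b) val=3 bits=0x3 at bit 7: 0x000001ad
addr_hi (13b) val=-2507 bits=0x1635 at bit 10: 0x0058d5ad
tag (2b) val=2 bits=0x2 at bit 23: 0x0158d5ad
ver (3b) val=1 bits=0x1 at bit 25: 0x0358d5ad
prio (4b) val=2 bits=0x2 at bit 28: 0x2358d5ad
word = 0x2358d5ad → little-endian bytes:
  [0]=0xad  [1]=0xd5  [2]=0x58  [3]=0x23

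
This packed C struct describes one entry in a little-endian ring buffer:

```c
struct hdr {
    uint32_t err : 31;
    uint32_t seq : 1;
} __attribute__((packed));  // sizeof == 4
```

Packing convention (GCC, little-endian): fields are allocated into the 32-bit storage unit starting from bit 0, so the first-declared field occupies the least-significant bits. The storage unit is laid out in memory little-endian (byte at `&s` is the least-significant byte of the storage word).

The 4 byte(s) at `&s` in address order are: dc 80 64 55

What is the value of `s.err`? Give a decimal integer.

1432649948

[0]=0xdc [1]=0x80 [2]=0x64 [3]=0x55 (little-endian) → word 0x556480dc
err:31 @ bit 0 → (0x556480dc>>0)&0x7fffffff = 0x556480dc  ←
seq:1 @ bit 31 → (0x556480dc>>31)&0x1 = 0x0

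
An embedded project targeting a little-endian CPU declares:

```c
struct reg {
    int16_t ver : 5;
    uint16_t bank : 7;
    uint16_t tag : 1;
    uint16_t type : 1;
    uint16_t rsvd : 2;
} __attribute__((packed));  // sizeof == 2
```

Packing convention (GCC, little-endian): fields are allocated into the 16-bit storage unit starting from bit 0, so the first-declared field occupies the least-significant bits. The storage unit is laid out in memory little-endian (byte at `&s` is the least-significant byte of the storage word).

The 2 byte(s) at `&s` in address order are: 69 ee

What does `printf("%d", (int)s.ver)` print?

[0]=0x69 [1]=0xee (little-endian) → word 0xee69
ver [0+:5] = (word>>0) & 0x1f = 9  ←
bank [5+:7] = (word>>5) & 0x7f = 115
tag [12+:1] = (word>>12) & 0x1 = 0
type [13+:1] = (word>>13) & 0x1 = 1
rsvd [14+:2] = (word>>14) & 0x3 = 3
ver signed 5b, MSB=0: value = 9

9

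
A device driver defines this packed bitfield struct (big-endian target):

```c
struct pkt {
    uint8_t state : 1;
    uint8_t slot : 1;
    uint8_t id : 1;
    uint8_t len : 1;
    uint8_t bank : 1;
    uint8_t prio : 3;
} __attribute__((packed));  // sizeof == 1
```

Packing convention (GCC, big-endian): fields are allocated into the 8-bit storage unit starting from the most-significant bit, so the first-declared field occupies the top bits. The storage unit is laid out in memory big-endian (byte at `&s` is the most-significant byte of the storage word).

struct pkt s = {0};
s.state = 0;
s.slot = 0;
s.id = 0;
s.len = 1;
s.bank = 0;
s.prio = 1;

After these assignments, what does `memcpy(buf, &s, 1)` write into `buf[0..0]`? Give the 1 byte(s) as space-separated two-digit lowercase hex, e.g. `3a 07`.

[7+:1] state=0 & 0x1 = 0x0; word=0x00
[6+:1] slot=0 & 0x1 = 0x0; word=0x00
[5+:1] id=0 & 0x1 = 0x0; word=0x00
[4+:1] len=1 & 0x1 = 0x1; word=0x10
[3+:1] bank=0 & 0x1 = 0x0; word=0x10
[0+:3] prio=1 & 0x7 = 0x1; word=0x11
word = 0x11 → big-endian bytes:
  [0]=0x11

11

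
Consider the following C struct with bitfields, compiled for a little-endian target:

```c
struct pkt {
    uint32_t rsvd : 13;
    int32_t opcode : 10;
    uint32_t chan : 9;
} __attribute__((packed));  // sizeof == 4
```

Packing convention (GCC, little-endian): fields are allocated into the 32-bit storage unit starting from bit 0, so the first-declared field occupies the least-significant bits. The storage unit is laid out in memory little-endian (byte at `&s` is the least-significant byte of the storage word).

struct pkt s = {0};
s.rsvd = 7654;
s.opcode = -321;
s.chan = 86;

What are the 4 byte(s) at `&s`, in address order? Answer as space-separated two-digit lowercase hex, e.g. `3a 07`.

e6 fd 57 2b

rsvd (13b) val=7654 bits=0x1de6 at bit 0: 0x00001de6
opcode (10b) val=-321 bits=0x2bf at bit 13: 0x0057fde6
chan (9b) val=86 bits=0x56 at bit 23: 0x2b57fde6
word = 0x2b57fde6 → little-endian bytes:
  [0]=0xe6  [1]=0xfd  [2]=0x57  [3]=0x2b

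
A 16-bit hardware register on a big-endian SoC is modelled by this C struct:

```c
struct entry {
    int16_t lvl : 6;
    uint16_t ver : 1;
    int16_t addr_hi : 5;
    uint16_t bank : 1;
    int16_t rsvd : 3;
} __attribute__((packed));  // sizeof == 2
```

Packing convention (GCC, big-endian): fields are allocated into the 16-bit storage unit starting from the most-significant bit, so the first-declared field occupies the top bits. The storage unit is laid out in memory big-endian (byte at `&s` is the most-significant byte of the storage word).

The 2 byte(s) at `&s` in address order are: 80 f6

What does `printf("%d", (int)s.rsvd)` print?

[0]=0x80 [1]=0xf6 (big-endian) → word 0x80f6
lvl [10+:6] = (word>>10) & 0x3f = 32
ver [9+:1] = (word>>9) & 0x1 = 0
addr_hi [4+:5] = (word>>4) & 0x1f = 15
bank [3+:1] = (word>>3) & 0x1 = 0
rsvd [0+:3] = (word>>0) & 0x7 = 6  ←
rsvd signed 3b, MSB=1: 6 - 8 = -2

-2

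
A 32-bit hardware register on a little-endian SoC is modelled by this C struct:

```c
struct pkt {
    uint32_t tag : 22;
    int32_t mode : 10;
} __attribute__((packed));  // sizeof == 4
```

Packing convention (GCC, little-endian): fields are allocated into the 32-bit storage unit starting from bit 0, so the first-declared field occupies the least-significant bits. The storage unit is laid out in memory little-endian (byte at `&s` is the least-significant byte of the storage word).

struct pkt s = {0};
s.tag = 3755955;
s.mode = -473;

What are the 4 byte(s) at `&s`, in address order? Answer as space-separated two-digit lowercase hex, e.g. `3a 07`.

b3 4f f9 89

tag:22 = 3755955 → 0x394fb3 << 0 → word 0x00394fb3
mode:10 = -473 → 0x227 << 22 → word 0x89f94fb3
word = 0x89f94fb3 → little-endian bytes:
  [0]=0xb3  [1]=0x4f  [2]=0xf9  [3]=0x89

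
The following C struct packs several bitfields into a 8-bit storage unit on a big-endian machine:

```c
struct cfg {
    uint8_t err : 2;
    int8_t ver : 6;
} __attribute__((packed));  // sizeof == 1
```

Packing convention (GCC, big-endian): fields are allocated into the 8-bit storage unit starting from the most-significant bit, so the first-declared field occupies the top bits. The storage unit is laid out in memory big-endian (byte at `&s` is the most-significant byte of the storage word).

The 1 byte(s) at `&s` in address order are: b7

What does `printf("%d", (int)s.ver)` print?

[0]=0xb7 (big-endian) → word 0xb7
err:2 @ bit 6 → (0xb7>>6)&0x3 = 0x2
ver:6 @ bit 0 → (0xb7>>0)&0x3f = 0x37  ←
ver signed 6b, MSB=1: 55 - 64 = -9

-9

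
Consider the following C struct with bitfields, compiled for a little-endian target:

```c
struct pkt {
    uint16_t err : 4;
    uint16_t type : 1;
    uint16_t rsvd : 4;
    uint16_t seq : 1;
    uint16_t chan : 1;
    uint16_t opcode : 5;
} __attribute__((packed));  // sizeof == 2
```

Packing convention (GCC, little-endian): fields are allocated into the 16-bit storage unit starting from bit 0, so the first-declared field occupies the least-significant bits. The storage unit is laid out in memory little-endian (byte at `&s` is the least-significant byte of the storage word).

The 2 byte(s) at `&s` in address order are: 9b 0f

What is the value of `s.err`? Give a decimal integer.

[0]=0x9b [1]=0x0f (little-endian) → word 0x0f9b
err:4 @ bit 0 → (0x0f9b>>0)&0xf = 0xb  ←
type:1 @ bit 4 → (0x0f9b>>4)&0x1 = 0x1
rsvd:4 @ bit 5 → (0x0f9b>>5)&0xf = 0xc
seq:1 @ bit 9 → (0x0f9b>>9)&0x1 = 0x1
chan:1 @ bit 10 → (0x0f9b>>10)&0x1 = 0x1
opcode:5 @ bit 11 → (0x0f9b>>11)&0x1f = 0x1

11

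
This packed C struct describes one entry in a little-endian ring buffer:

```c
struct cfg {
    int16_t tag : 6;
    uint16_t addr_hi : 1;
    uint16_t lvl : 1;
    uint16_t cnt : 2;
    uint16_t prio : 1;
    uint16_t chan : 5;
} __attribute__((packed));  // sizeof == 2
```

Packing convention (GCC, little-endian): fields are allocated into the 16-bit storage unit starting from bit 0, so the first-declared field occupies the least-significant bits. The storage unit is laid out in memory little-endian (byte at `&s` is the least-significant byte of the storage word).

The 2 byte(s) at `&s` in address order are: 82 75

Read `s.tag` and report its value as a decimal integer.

2

[0]=0x82 [1]=0x75 (little-endian) → word 0x7582
tag [0+:6] = (word>>0) & 0x3f = 2  ←
addr_hi [6+:1] = (word>>6) & 0x1 = 0
lvl [7+:1] = (word>>7) & 0x1 = 1
cnt [8+:2] = (word>>8) & 0x3 = 1
prio [10+:1] = (word>>10) & 0x1 = 1
chan [11+:5] = (word>>11) & 0x1f = 14
tag signed 6b, MSB=0: value = 2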